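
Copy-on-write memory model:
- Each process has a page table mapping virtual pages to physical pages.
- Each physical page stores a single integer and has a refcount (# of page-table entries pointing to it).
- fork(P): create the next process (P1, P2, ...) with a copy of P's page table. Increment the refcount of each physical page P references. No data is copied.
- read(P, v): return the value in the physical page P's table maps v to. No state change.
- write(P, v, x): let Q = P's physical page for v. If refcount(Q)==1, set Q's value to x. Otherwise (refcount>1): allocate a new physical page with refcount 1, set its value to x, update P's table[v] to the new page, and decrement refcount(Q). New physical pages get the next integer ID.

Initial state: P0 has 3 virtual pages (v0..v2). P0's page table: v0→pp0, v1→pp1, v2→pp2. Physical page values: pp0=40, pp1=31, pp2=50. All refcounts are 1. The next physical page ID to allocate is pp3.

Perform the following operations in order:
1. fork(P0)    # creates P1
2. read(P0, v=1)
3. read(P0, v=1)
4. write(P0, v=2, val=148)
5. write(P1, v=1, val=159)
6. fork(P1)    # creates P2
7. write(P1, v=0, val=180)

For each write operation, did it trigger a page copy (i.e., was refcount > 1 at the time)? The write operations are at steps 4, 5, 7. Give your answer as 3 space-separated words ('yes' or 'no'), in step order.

Op 1: fork(P0) -> P1. 3 ppages; refcounts: pp0:2 pp1:2 pp2:2
Op 2: read(P0, v1) -> 31. No state change.
Op 3: read(P0, v1) -> 31. No state change.
Op 4: write(P0, v2, 148). refcount(pp2)=2>1 -> COPY to pp3. 4 ppages; refcounts: pp0:2 pp1:2 pp2:1 pp3:1
Op 5: write(P1, v1, 159). refcount(pp1)=2>1 -> COPY to pp4. 5 ppages; refcounts: pp0:2 pp1:1 pp2:1 pp3:1 pp4:1
Op 6: fork(P1) -> P2. 5 ppages; refcounts: pp0:3 pp1:1 pp2:2 pp3:1 pp4:2
Op 7: write(P1, v0, 180). refcount(pp0)=3>1 -> COPY to pp5. 6 ppages; refcounts: pp0:2 pp1:1 pp2:2 pp3:1 pp4:2 pp5:1

yes yes yes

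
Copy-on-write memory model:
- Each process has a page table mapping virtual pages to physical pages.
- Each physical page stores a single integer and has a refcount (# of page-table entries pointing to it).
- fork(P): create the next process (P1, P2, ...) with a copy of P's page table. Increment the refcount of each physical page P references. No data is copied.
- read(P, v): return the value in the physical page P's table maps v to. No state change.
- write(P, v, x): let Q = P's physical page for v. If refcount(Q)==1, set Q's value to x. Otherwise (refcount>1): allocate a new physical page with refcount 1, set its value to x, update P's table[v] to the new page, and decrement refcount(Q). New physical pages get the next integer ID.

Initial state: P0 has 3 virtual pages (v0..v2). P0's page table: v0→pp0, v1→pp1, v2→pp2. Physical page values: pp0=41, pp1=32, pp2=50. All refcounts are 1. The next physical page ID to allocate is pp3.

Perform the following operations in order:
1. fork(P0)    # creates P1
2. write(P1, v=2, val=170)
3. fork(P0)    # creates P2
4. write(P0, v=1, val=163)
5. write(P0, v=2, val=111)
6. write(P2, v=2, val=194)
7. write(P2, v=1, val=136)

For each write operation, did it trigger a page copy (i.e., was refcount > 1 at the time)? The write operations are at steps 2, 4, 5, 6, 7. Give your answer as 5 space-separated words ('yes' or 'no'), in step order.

Op 1: fork(P0) -> P1. 3 ppages; refcounts: pp0:2 pp1:2 pp2:2
Op 2: write(P1, v2, 170). refcount(pp2)=2>1 -> COPY to pp3. 4 ppages; refcounts: pp0:2 pp1:2 pp2:1 pp3:1
Op 3: fork(P0) -> P2. 4 ppages; refcounts: pp0:3 pp1:3 pp2:2 pp3:1
Op 4: write(P0, v1, 163). refcount(pp1)=3>1 -> COPY to pp4. 5 ppages; refcounts: pp0:3 pp1:2 pp2:2 pp3:1 pp4:1
Op 5: write(P0, v2, 111). refcount(pp2)=2>1 -> COPY to pp5. 6 ppages; refcounts: pp0:3 pp1:2 pp2:1 pp3:1 pp4:1 pp5:1
Op 6: write(P2, v2, 194). refcount(pp2)=1 -> write in place. 6 ppages; refcounts: pp0:3 pp1:2 pp2:1 pp3:1 pp4:1 pp5:1
Op 7: write(P2, v1, 136). refcount(pp1)=2>1 -> COPY to pp6. 7 ppages; refcounts: pp0:3 pp1:1 pp2:1 pp3:1 pp4:1 pp5:1 pp6:1

yes yes yes no yes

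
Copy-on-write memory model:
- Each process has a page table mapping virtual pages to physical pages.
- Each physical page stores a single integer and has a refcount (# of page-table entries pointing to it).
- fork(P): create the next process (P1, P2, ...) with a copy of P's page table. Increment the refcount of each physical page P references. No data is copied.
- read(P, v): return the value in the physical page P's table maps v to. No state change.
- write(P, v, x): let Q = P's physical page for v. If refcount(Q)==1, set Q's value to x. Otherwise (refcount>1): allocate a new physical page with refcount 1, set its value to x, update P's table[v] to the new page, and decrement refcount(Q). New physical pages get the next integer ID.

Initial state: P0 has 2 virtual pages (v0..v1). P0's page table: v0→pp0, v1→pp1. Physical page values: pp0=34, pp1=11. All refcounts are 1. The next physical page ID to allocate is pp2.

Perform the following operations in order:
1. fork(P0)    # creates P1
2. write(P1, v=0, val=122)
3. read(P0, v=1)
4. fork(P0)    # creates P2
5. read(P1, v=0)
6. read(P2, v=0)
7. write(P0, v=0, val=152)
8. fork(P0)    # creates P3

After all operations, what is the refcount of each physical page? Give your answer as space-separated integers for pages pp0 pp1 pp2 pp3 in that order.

Op 1: fork(P0) -> P1. 2 ppages; refcounts: pp0:2 pp1:2
Op 2: write(P1, v0, 122). refcount(pp0)=2>1 -> COPY to pp2. 3 ppages; refcounts: pp0:1 pp1:2 pp2:1
Op 3: read(P0, v1) -> 11. No state change.
Op 4: fork(P0) -> P2. 3 ppages; refcounts: pp0:2 pp1:3 pp2:1
Op 5: read(P1, v0) -> 122. No state change.
Op 6: read(P2, v0) -> 34. No state change.
Op 7: write(P0, v0, 152). refcount(pp0)=2>1 -> COPY to pp3. 4 ppages; refcounts: pp0:1 pp1:3 pp2:1 pp3:1
Op 8: fork(P0) -> P3. 4 ppages; refcounts: pp0:1 pp1:4 pp2:1 pp3:2

Answer: 1 4 1 2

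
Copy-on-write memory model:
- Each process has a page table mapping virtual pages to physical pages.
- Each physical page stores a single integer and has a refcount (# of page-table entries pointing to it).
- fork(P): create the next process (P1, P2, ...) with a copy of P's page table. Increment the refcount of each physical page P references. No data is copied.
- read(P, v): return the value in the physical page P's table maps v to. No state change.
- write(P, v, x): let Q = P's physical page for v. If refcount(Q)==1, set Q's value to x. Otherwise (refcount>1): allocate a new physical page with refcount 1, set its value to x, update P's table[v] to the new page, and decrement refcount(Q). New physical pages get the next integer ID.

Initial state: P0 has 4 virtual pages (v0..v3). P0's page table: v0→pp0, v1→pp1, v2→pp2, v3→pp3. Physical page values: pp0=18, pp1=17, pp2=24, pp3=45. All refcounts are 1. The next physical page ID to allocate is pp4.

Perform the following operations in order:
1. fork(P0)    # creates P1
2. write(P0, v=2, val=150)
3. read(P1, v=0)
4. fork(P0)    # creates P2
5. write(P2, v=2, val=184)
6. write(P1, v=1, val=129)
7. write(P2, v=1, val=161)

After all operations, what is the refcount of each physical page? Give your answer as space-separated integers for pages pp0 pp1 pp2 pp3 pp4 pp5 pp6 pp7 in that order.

Answer: 3 1 1 3 1 1 1 1

Derivation:
Op 1: fork(P0) -> P1. 4 ppages; refcounts: pp0:2 pp1:2 pp2:2 pp3:2
Op 2: write(P0, v2, 150). refcount(pp2)=2>1 -> COPY to pp4. 5 ppages; refcounts: pp0:2 pp1:2 pp2:1 pp3:2 pp4:1
Op 3: read(P1, v0) -> 18. No state change.
Op 4: fork(P0) -> P2. 5 ppages; refcounts: pp0:3 pp1:3 pp2:1 pp3:3 pp4:2
Op 5: write(P2, v2, 184). refcount(pp4)=2>1 -> COPY to pp5. 6 ppages; refcounts: pp0:3 pp1:3 pp2:1 pp3:3 pp4:1 pp5:1
Op 6: write(P1, v1, 129). refcount(pp1)=3>1 -> COPY to pp6. 7 ppages; refcounts: pp0:3 pp1:2 pp2:1 pp3:3 pp4:1 pp5:1 pp6:1
Op 7: write(P2, v1, 161). refcount(pp1)=2>1 -> COPY to pp7. 8 ppages; refcounts: pp0:3 pp1:1 pp2:1 pp3:3 pp4:1 pp5:1 pp6:1 pp7:1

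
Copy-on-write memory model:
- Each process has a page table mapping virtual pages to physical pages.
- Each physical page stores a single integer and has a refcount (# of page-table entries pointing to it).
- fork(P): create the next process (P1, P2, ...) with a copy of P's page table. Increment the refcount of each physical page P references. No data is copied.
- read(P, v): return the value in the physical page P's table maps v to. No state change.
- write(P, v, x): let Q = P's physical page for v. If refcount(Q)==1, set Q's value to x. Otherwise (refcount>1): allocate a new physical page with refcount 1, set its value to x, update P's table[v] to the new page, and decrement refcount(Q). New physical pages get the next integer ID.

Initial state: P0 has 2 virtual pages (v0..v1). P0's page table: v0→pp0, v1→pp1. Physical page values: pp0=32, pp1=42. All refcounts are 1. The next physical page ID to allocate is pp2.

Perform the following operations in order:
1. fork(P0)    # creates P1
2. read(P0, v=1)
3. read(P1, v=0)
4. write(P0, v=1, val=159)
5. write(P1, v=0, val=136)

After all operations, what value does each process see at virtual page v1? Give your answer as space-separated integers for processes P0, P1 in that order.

Op 1: fork(P0) -> P1. 2 ppages; refcounts: pp0:2 pp1:2
Op 2: read(P0, v1) -> 42. No state change.
Op 3: read(P1, v0) -> 32. No state change.
Op 4: write(P0, v1, 159). refcount(pp1)=2>1 -> COPY to pp2. 3 ppages; refcounts: pp0:2 pp1:1 pp2:1
Op 5: write(P1, v0, 136). refcount(pp0)=2>1 -> COPY to pp3. 4 ppages; refcounts: pp0:1 pp1:1 pp2:1 pp3:1
P0: v1 -> pp2 = 159
P1: v1 -> pp1 = 42

Answer: 159 42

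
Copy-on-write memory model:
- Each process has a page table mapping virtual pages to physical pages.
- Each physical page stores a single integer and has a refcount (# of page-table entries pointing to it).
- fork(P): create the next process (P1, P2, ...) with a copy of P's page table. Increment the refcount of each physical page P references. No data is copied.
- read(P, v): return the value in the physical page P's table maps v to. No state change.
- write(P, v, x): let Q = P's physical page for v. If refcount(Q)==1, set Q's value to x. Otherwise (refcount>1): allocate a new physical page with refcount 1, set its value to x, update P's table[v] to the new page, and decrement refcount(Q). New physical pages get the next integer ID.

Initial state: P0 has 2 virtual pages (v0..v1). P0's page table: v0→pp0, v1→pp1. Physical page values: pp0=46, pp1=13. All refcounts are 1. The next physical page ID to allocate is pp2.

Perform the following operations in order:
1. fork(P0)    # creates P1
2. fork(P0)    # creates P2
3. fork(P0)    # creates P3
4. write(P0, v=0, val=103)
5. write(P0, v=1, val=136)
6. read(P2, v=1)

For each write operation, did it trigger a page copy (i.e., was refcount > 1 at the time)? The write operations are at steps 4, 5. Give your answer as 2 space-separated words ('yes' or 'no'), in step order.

Op 1: fork(P0) -> P1. 2 ppages; refcounts: pp0:2 pp1:2
Op 2: fork(P0) -> P2. 2 ppages; refcounts: pp0:3 pp1:3
Op 3: fork(P0) -> P3. 2 ppages; refcounts: pp0:4 pp1:4
Op 4: write(P0, v0, 103). refcount(pp0)=4>1 -> COPY to pp2. 3 ppages; refcounts: pp0:3 pp1:4 pp2:1
Op 5: write(P0, v1, 136). refcount(pp1)=4>1 -> COPY to pp3. 4 ppages; refcounts: pp0:3 pp1:3 pp2:1 pp3:1
Op 6: read(P2, v1) -> 13. No state change.

yes yes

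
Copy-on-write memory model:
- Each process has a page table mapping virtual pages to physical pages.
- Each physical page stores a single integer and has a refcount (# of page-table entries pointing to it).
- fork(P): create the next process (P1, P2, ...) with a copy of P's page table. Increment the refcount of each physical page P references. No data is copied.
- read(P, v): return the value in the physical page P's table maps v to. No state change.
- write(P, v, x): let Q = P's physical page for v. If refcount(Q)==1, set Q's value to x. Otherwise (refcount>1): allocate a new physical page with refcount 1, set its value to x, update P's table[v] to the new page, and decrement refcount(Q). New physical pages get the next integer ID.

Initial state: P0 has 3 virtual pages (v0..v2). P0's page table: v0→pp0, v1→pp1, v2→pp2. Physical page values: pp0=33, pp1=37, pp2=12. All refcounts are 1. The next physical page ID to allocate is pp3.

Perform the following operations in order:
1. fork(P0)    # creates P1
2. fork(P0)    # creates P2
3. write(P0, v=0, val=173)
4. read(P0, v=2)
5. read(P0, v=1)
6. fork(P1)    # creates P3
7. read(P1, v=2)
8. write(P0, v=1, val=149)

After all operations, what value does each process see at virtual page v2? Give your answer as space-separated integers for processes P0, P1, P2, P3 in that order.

Answer: 12 12 12 12

Derivation:
Op 1: fork(P0) -> P1. 3 ppages; refcounts: pp0:2 pp1:2 pp2:2
Op 2: fork(P0) -> P2. 3 ppages; refcounts: pp0:3 pp1:3 pp2:3
Op 3: write(P0, v0, 173). refcount(pp0)=3>1 -> COPY to pp3. 4 ppages; refcounts: pp0:2 pp1:3 pp2:3 pp3:1
Op 4: read(P0, v2) -> 12. No state change.
Op 5: read(P0, v1) -> 37. No state change.
Op 6: fork(P1) -> P3. 4 ppages; refcounts: pp0:3 pp1:4 pp2:4 pp3:1
Op 7: read(P1, v2) -> 12. No state change.
Op 8: write(P0, v1, 149). refcount(pp1)=4>1 -> COPY to pp4. 5 ppages; refcounts: pp0:3 pp1:3 pp2:4 pp3:1 pp4:1
P0: v2 -> pp2 = 12
P1: v2 -> pp2 = 12
P2: v2 -> pp2 = 12
P3: v2 -> pp2 = 12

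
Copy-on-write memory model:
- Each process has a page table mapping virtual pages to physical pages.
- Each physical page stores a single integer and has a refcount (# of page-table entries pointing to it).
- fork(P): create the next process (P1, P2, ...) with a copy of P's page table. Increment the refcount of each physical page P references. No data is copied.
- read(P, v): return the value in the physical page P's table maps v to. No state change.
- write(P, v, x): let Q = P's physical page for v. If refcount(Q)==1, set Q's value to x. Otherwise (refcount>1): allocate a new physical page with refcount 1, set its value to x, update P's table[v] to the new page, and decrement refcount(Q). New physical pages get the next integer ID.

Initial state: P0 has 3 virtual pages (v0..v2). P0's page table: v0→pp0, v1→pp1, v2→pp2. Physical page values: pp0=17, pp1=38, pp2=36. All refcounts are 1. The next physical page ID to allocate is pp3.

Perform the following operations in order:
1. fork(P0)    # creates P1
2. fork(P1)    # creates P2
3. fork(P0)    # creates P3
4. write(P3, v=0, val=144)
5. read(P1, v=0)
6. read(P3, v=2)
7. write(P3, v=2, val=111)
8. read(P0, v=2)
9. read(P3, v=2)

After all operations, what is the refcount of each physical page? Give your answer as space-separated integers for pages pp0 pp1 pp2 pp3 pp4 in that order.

Answer: 3 4 3 1 1

Derivation:
Op 1: fork(P0) -> P1. 3 ppages; refcounts: pp0:2 pp1:2 pp2:2
Op 2: fork(P1) -> P2. 3 ppages; refcounts: pp0:3 pp1:3 pp2:3
Op 3: fork(P0) -> P3. 3 ppages; refcounts: pp0:4 pp1:4 pp2:4
Op 4: write(P3, v0, 144). refcount(pp0)=4>1 -> COPY to pp3. 4 ppages; refcounts: pp0:3 pp1:4 pp2:4 pp3:1
Op 5: read(P1, v0) -> 17. No state change.
Op 6: read(P3, v2) -> 36. No state change.
Op 7: write(P3, v2, 111). refcount(pp2)=4>1 -> COPY to pp4. 5 ppages; refcounts: pp0:3 pp1:4 pp2:3 pp3:1 pp4:1
Op 8: read(P0, v2) -> 36. No state change.
Op 9: read(P3, v2) -> 111. No state change.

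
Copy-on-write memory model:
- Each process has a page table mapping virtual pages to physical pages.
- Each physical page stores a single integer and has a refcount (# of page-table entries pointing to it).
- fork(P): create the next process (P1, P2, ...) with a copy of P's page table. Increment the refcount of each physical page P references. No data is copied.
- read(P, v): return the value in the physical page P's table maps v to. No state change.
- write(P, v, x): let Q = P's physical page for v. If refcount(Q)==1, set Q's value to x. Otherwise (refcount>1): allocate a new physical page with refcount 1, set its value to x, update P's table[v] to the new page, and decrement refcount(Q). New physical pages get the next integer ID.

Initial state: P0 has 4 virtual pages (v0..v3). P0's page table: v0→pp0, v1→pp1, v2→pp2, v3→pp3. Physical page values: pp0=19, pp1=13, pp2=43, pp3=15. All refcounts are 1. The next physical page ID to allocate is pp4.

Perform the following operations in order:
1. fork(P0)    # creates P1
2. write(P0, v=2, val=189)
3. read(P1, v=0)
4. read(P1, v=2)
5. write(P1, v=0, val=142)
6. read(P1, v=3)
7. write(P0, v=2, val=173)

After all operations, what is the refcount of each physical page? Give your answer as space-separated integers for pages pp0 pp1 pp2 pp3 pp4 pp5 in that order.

Answer: 1 2 1 2 1 1

Derivation:
Op 1: fork(P0) -> P1. 4 ppages; refcounts: pp0:2 pp1:2 pp2:2 pp3:2
Op 2: write(P0, v2, 189). refcount(pp2)=2>1 -> COPY to pp4. 5 ppages; refcounts: pp0:2 pp1:2 pp2:1 pp3:2 pp4:1
Op 3: read(P1, v0) -> 19. No state change.
Op 4: read(P1, v2) -> 43. No state change.
Op 5: write(P1, v0, 142). refcount(pp0)=2>1 -> COPY to pp5. 6 ppages; refcounts: pp0:1 pp1:2 pp2:1 pp3:2 pp4:1 pp5:1
Op 6: read(P1, v3) -> 15. No state change.
Op 7: write(P0, v2, 173). refcount(pp4)=1 -> write in place. 6 ppages; refcounts: pp0:1 pp1:2 pp2:1 pp3:2 pp4:1 pp5:1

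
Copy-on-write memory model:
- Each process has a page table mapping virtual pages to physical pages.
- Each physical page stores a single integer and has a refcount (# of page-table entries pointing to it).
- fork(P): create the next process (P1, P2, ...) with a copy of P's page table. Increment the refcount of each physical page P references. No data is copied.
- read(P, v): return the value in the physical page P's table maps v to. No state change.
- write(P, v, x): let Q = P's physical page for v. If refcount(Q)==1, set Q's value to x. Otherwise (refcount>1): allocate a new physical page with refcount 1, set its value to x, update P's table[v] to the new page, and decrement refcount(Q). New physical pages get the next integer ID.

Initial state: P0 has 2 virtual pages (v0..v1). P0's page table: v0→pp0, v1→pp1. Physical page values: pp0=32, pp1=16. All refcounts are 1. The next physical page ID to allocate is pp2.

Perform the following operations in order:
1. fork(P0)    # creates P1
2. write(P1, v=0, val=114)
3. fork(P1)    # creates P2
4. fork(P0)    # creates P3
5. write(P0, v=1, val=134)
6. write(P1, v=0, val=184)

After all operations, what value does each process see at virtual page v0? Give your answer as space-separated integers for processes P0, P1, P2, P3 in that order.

Op 1: fork(P0) -> P1. 2 ppages; refcounts: pp0:2 pp1:2
Op 2: write(P1, v0, 114). refcount(pp0)=2>1 -> COPY to pp2. 3 ppages; refcounts: pp0:1 pp1:2 pp2:1
Op 3: fork(P1) -> P2. 3 ppages; refcounts: pp0:1 pp1:3 pp2:2
Op 4: fork(P0) -> P3. 3 ppages; refcounts: pp0:2 pp1:4 pp2:2
Op 5: write(P0, v1, 134). refcount(pp1)=4>1 -> COPY to pp3. 4 ppages; refcounts: pp0:2 pp1:3 pp2:2 pp3:1
Op 6: write(P1, v0, 184). refcount(pp2)=2>1 -> COPY to pp4. 5 ppages; refcounts: pp0:2 pp1:3 pp2:1 pp3:1 pp4:1
P0: v0 -> pp0 = 32
P1: v0 -> pp4 = 184
P2: v0 -> pp2 = 114
P3: v0 -> pp0 = 32

Answer: 32 184 114 32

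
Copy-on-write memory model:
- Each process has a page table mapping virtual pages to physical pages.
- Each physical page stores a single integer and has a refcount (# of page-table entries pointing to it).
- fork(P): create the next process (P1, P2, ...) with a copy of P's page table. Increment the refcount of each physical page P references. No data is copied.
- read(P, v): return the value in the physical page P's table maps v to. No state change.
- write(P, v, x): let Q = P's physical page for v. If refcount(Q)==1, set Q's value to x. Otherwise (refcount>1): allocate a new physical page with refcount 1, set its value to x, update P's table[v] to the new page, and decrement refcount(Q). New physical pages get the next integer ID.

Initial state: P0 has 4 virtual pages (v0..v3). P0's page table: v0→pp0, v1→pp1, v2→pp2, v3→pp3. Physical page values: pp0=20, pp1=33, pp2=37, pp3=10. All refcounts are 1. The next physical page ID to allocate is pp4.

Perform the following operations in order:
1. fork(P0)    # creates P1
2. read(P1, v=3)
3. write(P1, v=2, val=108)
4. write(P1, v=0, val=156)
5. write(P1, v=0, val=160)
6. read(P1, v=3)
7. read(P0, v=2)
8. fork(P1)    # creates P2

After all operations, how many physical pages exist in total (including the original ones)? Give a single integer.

Answer: 6

Derivation:
Op 1: fork(P0) -> P1. 4 ppages; refcounts: pp0:2 pp1:2 pp2:2 pp3:2
Op 2: read(P1, v3) -> 10. No state change.
Op 3: write(P1, v2, 108). refcount(pp2)=2>1 -> COPY to pp4. 5 ppages; refcounts: pp0:2 pp1:2 pp2:1 pp3:2 pp4:1
Op 4: write(P1, v0, 156). refcount(pp0)=2>1 -> COPY to pp5. 6 ppages; refcounts: pp0:1 pp1:2 pp2:1 pp3:2 pp4:1 pp5:1
Op 5: write(P1, v0, 160). refcount(pp5)=1 -> write in place. 6 ppages; refcounts: pp0:1 pp1:2 pp2:1 pp3:2 pp4:1 pp5:1
Op 6: read(P1, v3) -> 10. No state change.
Op 7: read(P0, v2) -> 37. No state change.
Op 8: fork(P1) -> P2. 6 ppages; refcounts: pp0:1 pp1:3 pp2:1 pp3:3 pp4:2 pp5:2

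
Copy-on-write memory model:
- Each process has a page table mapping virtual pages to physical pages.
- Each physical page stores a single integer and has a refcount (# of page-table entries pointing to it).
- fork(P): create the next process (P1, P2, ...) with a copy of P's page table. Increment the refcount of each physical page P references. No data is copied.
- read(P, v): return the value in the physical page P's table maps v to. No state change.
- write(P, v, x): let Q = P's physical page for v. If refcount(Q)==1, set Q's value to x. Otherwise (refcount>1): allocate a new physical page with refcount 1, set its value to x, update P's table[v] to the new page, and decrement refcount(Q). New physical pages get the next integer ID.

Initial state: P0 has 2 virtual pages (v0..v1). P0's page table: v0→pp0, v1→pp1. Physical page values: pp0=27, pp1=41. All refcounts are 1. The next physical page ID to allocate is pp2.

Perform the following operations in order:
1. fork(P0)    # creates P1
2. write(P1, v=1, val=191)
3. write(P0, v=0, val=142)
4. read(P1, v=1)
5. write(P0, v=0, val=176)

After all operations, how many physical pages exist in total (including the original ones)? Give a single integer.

Answer: 4

Derivation:
Op 1: fork(P0) -> P1. 2 ppages; refcounts: pp0:2 pp1:2
Op 2: write(P1, v1, 191). refcount(pp1)=2>1 -> COPY to pp2. 3 ppages; refcounts: pp0:2 pp1:1 pp2:1
Op 3: write(P0, v0, 142). refcount(pp0)=2>1 -> COPY to pp3. 4 ppages; refcounts: pp0:1 pp1:1 pp2:1 pp3:1
Op 4: read(P1, v1) -> 191. No state change.
Op 5: write(P0, v0, 176). refcount(pp3)=1 -> write in place. 4 ppages; refcounts: pp0:1 pp1:1 pp2:1 pp3:1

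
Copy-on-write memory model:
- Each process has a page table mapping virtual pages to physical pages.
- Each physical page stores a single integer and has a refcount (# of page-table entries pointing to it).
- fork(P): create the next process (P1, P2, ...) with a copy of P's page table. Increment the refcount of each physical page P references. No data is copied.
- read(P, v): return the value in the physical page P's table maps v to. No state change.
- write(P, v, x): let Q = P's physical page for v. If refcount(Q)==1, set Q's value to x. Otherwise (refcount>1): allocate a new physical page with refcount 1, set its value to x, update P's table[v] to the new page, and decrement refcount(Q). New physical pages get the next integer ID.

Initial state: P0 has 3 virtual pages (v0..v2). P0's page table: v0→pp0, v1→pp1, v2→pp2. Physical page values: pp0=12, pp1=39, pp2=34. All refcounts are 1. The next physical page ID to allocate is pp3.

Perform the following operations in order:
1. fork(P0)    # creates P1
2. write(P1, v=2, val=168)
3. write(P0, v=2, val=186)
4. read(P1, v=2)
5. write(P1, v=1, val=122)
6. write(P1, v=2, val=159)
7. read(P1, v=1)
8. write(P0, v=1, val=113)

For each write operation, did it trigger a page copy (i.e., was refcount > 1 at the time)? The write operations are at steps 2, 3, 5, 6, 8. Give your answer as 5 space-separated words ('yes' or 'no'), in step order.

Op 1: fork(P0) -> P1. 3 ppages; refcounts: pp0:2 pp1:2 pp2:2
Op 2: write(P1, v2, 168). refcount(pp2)=2>1 -> COPY to pp3. 4 ppages; refcounts: pp0:2 pp1:2 pp2:1 pp3:1
Op 3: write(P0, v2, 186). refcount(pp2)=1 -> write in place. 4 ppages; refcounts: pp0:2 pp1:2 pp2:1 pp3:1
Op 4: read(P1, v2) -> 168. No state change.
Op 5: write(P1, v1, 122). refcount(pp1)=2>1 -> COPY to pp4. 5 ppages; refcounts: pp0:2 pp1:1 pp2:1 pp3:1 pp4:1
Op 6: write(P1, v2, 159). refcount(pp3)=1 -> write in place. 5 ppages; refcounts: pp0:2 pp1:1 pp2:1 pp3:1 pp4:1
Op 7: read(P1, v1) -> 122. No state change.
Op 8: write(P0, v1, 113). refcount(pp1)=1 -> write in place. 5 ppages; refcounts: pp0:2 pp1:1 pp2:1 pp3:1 pp4:1

yes no yes no no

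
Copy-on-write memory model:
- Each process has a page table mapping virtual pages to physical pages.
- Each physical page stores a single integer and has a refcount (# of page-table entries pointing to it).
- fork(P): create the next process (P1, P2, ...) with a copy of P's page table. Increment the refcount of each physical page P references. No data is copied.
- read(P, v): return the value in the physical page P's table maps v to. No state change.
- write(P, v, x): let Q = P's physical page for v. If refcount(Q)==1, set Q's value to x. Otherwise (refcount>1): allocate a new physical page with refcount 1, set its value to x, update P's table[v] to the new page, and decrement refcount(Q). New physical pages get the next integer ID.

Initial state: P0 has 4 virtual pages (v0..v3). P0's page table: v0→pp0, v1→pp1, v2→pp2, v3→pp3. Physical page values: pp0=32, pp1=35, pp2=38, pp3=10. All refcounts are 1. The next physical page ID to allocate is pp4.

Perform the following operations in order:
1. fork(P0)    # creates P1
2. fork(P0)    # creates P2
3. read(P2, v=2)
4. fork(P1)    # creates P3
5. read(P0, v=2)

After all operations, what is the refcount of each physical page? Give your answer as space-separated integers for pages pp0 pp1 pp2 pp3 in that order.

Answer: 4 4 4 4

Derivation:
Op 1: fork(P0) -> P1. 4 ppages; refcounts: pp0:2 pp1:2 pp2:2 pp3:2
Op 2: fork(P0) -> P2. 4 ppages; refcounts: pp0:3 pp1:3 pp2:3 pp3:3
Op 3: read(P2, v2) -> 38. No state change.
Op 4: fork(P1) -> P3. 4 ppages; refcounts: pp0:4 pp1:4 pp2:4 pp3:4
Op 5: read(P0, v2) -> 38. No state change.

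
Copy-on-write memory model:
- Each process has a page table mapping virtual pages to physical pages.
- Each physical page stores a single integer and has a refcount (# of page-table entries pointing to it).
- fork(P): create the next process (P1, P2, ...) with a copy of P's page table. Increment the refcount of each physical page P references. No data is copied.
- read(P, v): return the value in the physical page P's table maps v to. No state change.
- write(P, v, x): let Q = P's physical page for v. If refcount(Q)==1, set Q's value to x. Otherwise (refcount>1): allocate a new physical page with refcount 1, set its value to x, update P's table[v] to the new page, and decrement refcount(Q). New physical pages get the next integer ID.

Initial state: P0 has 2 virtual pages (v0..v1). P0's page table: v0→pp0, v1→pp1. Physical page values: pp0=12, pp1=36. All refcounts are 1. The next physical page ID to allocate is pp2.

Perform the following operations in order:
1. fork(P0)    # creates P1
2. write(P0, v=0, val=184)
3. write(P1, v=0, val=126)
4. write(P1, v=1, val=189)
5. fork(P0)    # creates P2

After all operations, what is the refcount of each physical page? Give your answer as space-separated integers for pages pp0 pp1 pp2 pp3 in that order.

Op 1: fork(P0) -> P1. 2 ppages; refcounts: pp0:2 pp1:2
Op 2: write(P0, v0, 184). refcount(pp0)=2>1 -> COPY to pp2. 3 ppages; refcounts: pp0:1 pp1:2 pp2:1
Op 3: write(P1, v0, 126). refcount(pp0)=1 -> write in place. 3 ppages; refcounts: pp0:1 pp1:2 pp2:1
Op 4: write(P1, v1, 189). refcount(pp1)=2>1 -> COPY to pp3. 4 ppages; refcounts: pp0:1 pp1:1 pp2:1 pp3:1
Op 5: fork(P0) -> P2. 4 ppages; refcounts: pp0:1 pp1:2 pp2:2 pp3:1

Answer: 1 2 2 1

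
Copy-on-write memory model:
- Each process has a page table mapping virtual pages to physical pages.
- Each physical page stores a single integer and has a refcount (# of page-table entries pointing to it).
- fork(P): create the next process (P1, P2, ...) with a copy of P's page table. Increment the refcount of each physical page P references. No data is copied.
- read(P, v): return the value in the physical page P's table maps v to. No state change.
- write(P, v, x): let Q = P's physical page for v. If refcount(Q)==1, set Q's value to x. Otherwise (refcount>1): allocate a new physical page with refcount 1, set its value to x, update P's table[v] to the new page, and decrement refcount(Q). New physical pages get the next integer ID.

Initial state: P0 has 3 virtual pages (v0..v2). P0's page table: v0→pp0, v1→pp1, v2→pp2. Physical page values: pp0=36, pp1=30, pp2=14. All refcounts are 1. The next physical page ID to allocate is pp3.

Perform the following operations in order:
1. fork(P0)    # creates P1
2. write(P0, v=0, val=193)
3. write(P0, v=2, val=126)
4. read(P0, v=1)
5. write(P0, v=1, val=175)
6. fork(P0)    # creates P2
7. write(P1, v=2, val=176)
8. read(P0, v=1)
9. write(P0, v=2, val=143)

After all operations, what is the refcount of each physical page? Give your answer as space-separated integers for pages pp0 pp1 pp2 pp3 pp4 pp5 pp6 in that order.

Answer: 1 1 1 2 1 2 1

Derivation:
Op 1: fork(P0) -> P1. 3 ppages; refcounts: pp0:2 pp1:2 pp2:2
Op 2: write(P0, v0, 193). refcount(pp0)=2>1 -> COPY to pp3. 4 ppages; refcounts: pp0:1 pp1:2 pp2:2 pp3:1
Op 3: write(P0, v2, 126). refcount(pp2)=2>1 -> COPY to pp4. 5 ppages; refcounts: pp0:1 pp1:2 pp2:1 pp3:1 pp4:1
Op 4: read(P0, v1) -> 30. No state change.
Op 5: write(P0, v1, 175). refcount(pp1)=2>1 -> COPY to pp5. 6 ppages; refcounts: pp0:1 pp1:1 pp2:1 pp3:1 pp4:1 pp5:1
Op 6: fork(P0) -> P2. 6 ppages; refcounts: pp0:1 pp1:1 pp2:1 pp3:2 pp4:2 pp5:2
Op 7: write(P1, v2, 176). refcount(pp2)=1 -> write in place. 6 ppages; refcounts: pp0:1 pp1:1 pp2:1 pp3:2 pp4:2 pp5:2
Op 8: read(P0, v1) -> 175. No state change.
Op 9: write(P0, v2, 143). refcount(pp4)=2>1 -> COPY to pp6. 7 ppages; refcounts: pp0:1 pp1:1 pp2:1 pp3:2 pp4:1 pp5:2 pp6:1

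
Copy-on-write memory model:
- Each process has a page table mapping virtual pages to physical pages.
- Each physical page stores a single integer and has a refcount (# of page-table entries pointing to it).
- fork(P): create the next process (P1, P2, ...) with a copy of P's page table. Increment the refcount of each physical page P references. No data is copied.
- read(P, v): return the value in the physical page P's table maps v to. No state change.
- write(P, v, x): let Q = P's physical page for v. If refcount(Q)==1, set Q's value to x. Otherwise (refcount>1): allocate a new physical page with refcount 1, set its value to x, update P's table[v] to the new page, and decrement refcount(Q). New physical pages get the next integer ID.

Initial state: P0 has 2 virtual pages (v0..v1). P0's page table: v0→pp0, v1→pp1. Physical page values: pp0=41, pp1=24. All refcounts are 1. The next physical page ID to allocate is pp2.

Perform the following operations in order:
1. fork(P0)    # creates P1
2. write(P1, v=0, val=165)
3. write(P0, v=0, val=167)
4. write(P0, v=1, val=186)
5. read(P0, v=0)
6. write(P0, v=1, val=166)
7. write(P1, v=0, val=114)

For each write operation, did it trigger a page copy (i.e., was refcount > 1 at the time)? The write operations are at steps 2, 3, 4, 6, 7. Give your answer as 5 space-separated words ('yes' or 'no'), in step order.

Op 1: fork(P0) -> P1. 2 ppages; refcounts: pp0:2 pp1:2
Op 2: write(P1, v0, 165). refcount(pp0)=2>1 -> COPY to pp2. 3 ppages; refcounts: pp0:1 pp1:2 pp2:1
Op 3: write(P0, v0, 167). refcount(pp0)=1 -> write in place. 3 ppages; refcounts: pp0:1 pp1:2 pp2:1
Op 4: write(P0, v1, 186). refcount(pp1)=2>1 -> COPY to pp3. 4 ppages; refcounts: pp0:1 pp1:1 pp2:1 pp3:1
Op 5: read(P0, v0) -> 167. No state change.
Op 6: write(P0, v1, 166). refcount(pp3)=1 -> write in place. 4 ppages; refcounts: pp0:1 pp1:1 pp2:1 pp3:1
Op 7: write(P1, v0, 114). refcount(pp2)=1 -> write in place. 4 ppages; refcounts: pp0:1 pp1:1 pp2:1 pp3:1

yes no yes no no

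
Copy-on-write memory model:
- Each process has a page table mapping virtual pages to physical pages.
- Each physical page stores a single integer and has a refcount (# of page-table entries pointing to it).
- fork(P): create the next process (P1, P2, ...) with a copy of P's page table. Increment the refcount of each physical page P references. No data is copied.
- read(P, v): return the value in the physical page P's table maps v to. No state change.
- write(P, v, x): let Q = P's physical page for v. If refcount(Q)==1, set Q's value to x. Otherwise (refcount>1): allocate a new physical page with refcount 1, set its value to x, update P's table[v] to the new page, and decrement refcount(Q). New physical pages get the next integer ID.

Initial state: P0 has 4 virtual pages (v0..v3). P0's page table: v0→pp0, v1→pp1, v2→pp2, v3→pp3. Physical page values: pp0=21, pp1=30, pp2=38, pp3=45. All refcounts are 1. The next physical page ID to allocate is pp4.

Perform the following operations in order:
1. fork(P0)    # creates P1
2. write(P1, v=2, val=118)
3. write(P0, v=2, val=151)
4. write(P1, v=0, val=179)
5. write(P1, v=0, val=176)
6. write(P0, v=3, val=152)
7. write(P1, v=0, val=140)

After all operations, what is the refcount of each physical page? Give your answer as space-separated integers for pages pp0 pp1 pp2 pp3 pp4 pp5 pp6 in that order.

Answer: 1 2 1 1 1 1 1

Derivation:
Op 1: fork(P0) -> P1. 4 ppages; refcounts: pp0:2 pp1:2 pp2:2 pp3:2
Op 2: write(P1, v2, 118). refcount(pp2)=2>1 -> COPY to pp4. 5 ppages; refcounts: pp0:2 pp1:2 pp2:1 pp3:2 pp4:1
Op 3: write(P0, v2, 151). refcount(pp2)=1 -> write in place. 5 ppages; refcounts: pp0:2 pp1:2 pp2:1 pp3:2 pp4:1
Op 4: write(P1, v0, 179). refcount(pp0)=2>1 -> COPY to pp5. 6 ppages; refcounts: pp0:1 pp1:2 pp2:1 pp3:2 pp4:1 pp5:1
Op 5: write(P1, v0, 176). refcount(pp5)=1 -> write in place. 6 ppages; refcounts: pp0:1 pp1:2 pp2:1 pp3:2 pp4:1 pp5:1
Op 6: write(P0, v3, 152). refcount(pp3)=2>1 -> COPY to pp6. 7 ppages; refcounts: pp0:1 pp1:2 pp2:1 pp3:1 pp4:1 pp5:1 pp6:1
Op 7: write(P1, v0, 140). refcount(pp5)=1 -> write in place. 7 ppages; refcounts: pp0:1 pp1:2 pp2:1 pp3:1 pp4:1 pp5:1 pp6:1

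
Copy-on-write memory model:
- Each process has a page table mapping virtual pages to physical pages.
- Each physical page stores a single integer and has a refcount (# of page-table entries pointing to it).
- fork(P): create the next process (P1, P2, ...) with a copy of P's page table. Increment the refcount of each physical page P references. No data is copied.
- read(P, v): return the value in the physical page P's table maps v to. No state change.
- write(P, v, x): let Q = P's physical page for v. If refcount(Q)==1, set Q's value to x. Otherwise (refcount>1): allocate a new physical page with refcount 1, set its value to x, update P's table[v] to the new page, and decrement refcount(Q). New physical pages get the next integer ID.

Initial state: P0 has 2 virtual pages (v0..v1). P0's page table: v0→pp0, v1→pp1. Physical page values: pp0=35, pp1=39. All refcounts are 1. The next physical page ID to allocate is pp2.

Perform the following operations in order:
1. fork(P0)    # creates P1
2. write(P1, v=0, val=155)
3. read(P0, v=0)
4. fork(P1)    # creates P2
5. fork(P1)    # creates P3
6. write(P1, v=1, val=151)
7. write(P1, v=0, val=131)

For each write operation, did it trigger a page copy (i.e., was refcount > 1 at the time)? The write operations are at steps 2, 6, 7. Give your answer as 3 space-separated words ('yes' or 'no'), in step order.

Op 1: fork(P0) -> P1. 2 ppages; refcounts: pp0:2 pp1:2
Op 2: write(P1, v0, 155). refcount(pp0)=2>1 -> COPY to pp2. 3 ppages; refcounts: pp0:1 pp1:2 pp2:1
Op 3: read(P0, v0) -> 35. No state change.
Op 4: fork(P1) -> P2. 3 ppages; refcounts: pp0:1 pp1:3 pp2:2
Op 5: fork(P1) -> P3. 3 ppages; refcounts: pp0:1 pp1:4 pp2:3
Op 6: write(P1, v1, 151). refcount(pp1)=4>1 -> COPY to pp3. 4 ppages; refcounts: pp0:1 pp1:3 pp2:3 pp3:1
Op 7: write(P1, v0, 131). refcount(pp2)=3>1 -> COPY to pp4. 5 ppages; refcounts: pp0:1 pp1:3 pp2:2 pp3:1 pp4:1

yes yes yes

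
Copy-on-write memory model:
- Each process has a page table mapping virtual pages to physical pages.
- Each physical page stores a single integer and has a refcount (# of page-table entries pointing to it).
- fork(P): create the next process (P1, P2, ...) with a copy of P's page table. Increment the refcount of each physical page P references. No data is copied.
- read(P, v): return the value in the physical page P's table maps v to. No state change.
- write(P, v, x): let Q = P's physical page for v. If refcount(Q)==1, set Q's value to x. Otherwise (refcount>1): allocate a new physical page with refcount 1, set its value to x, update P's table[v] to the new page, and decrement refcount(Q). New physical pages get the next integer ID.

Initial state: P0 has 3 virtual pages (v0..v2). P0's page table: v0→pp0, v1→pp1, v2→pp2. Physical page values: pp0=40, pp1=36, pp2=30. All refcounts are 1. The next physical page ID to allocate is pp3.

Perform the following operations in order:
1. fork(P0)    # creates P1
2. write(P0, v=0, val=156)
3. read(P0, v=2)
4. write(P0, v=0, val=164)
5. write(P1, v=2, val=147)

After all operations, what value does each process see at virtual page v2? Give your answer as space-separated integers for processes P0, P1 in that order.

Op 1: fork(P0) -> P1. 3 ppages; refcounts: pp0:2 pp1:2 pp2:2
Op 2: write(P0, v0, 156). refcount(pp0)=2>1 -> COPY to pp3. 4 ppages; refcounts: pp0:1 pp1:2 pp2:2 pp3:1
Op 3: read(P0, v2) -> 30. No state change.
Op 4: write(P0, v0, 164). refcount(pp3)=1 -> write in place. 4 ppages; refcounts: pp0:1 pp1:2 pp2:2 pp3:1
Op 5: write(P1, v2, 147). refcount(pp2)=2>1 -> COPY to pp4. 5 ppages; refcounts: pp0:1 pp1:2 pp2:1 pp3:1 pp4:1
P0: v2 -> pp2 = 30
P1: v2 -> pp4 = 147

Answer: 30 147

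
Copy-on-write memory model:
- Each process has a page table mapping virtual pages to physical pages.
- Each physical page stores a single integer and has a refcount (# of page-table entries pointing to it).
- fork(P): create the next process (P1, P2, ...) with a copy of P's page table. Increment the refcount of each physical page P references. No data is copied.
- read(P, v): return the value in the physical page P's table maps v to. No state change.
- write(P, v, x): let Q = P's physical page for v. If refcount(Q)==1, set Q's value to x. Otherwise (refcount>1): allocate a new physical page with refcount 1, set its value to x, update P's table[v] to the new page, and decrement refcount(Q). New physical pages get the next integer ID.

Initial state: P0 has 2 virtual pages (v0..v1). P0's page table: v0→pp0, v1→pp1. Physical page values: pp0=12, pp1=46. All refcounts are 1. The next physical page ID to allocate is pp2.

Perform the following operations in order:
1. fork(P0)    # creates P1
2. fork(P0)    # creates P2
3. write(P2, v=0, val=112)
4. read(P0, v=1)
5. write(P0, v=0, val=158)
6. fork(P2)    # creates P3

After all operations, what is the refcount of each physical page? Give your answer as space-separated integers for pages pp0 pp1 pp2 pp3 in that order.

Answer: 1 4 2 1

Derivation:
Op 1: fork(P0) -> P1. 2 ppages; refcounts: pp0:2 pp1:2
Op 2: fork(P0) -> P2. 2 ppages; refcounts: pp0:3 pp1:3
Op 3: write(P2, v0, 112). refcount(pp0)=3>1 -> COPY to pp2. 3 ppages; refcounts: pp0:2 pp1:3 pp2:1
Op 4: read(P0, v1) -> 46. No state change.
Op 5: write(P0, v0, 158). refcount(pp0)=2>1 -> COPY to pp3. 4 ppages; refcounts: pp0:1 pp1:3 pp2:1 pp3:1
Op 6: fork(P2) -> P3. 4 ppages; refcounts: pp0:1 pp1:4 pp2:2 pp3:1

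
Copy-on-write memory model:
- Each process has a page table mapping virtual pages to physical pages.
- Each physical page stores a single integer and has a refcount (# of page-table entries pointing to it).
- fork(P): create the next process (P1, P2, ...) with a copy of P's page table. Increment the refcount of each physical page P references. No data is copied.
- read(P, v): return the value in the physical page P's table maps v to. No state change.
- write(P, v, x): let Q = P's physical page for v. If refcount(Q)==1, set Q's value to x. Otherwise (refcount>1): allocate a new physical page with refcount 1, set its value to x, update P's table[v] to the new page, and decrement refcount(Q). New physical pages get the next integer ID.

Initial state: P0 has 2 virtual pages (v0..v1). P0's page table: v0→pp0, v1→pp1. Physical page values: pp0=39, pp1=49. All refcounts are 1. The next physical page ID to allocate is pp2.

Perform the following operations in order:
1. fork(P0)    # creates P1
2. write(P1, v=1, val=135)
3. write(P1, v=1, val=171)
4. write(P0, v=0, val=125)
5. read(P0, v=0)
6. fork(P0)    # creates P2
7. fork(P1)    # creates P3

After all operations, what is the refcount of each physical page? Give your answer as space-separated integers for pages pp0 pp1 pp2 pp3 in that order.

Op 1: fork(P0) -> P1. 2 ppages; refcounts: pp0:2 pp1:2
Op 2: write(P1, v1, 135). refcount(pp1)=2>1 -> COPY to pp2. 3 ppages; refcounts: pp0:2 pp1:1 pp2:1
Op 3: write(P1, v1, 171). refcount(pp2)=1 -> write in place. 3 ppages; refcounts: pp0:2 pp1:1 pp2:1
Op 4: write(P0, v0, 125). refcount(pp0)=2>1 -> COPY to pp3. 4 ppages; refcounts: pp0:1 pp1:1 pp2:1 pp3:1
Op 5: read(P0, v0) -> 125. No state change.
Op 6: fork(P0) -> P2. 4 ppages; refcounts: pp0:1 pp1:2 pp2:1 pp3:2
Op 7: fork(P1) -> P3. 4 ppages; refcounts: pp0:2 pp1:2 pp2:2 pp3:2

Answer: 2 2 2 2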